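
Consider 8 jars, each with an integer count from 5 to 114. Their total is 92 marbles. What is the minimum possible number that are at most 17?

4

If only k of them are at most 17, the other 8 − k are at least 18, so the total is at least (8 − k)·18 + k·5.
This is ≤ 92, so (8 − k)·18 + 5k ≤ 92, which gives k ≥ 4.
Exactly 4 works: 4 values at 5 and 4 at 18 total 92.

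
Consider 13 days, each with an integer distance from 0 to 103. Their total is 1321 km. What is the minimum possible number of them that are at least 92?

12

If only k of them are at least 92, the other 13 − k are at most 91, so the total is at most k·103 + (13 − k)·91.
This must reach 1321, so k·103 + (13 − k)·91 ≥ 1321, giving k ≥ 12.
Exactly 12 works: 12 values at 103 and 1 at 91 total 1327; lower one of the high values by 6 (still ≥ 92) to hit 1321.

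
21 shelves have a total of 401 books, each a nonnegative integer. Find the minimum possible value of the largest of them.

20

The average is 401/21 > 19, so not all 21 can be 19 or less; the largest is ≥ 20.
Equality holds with 2 values of 20 and 19 values of 19.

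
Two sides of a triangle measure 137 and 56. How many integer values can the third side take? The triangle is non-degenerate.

111

The triangle inequality gives |137 − 56| < c < 137 + 56, i.e. 81 < c < 193.
So c can be any integer from 82 to 192: 111 values.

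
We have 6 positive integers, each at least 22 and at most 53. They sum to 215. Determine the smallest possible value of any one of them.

22

Minimizing one value means maximizing the remaining 5.
The other 5 can take up 5 × 53 = 265 ≥ 215 − 22, so one integer can sit at its floor of 22.
Achievable: one at 22 and the other 5 totalling 193, which fits since 5 × 22 ≤ 193 ≤ 5 × 53.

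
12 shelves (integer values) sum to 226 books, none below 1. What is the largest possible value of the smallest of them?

The average is 226/12 < 19, so some value is ≤ 18.
Equality holds with 2 values of 18 and 10 values of 19.

18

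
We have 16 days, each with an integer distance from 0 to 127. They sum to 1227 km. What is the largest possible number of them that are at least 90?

13

If k of the values are ≥ 90, the total is ≥ 90k + 0(16 − k).
Setting 90k + 0(16 − k) ≤ 1227 gives 90k ≤ 1227, so k ≤ 13.
k = 13 is achieved by 13 values at 90 and 3 at 0, total 1170; add 57 to one value (staying below 90) to reach 1227.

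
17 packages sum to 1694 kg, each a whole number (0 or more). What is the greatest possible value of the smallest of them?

99

The 17 values sum to 1694, so their minimum is at most ⌊1694/17⌋ = 99.
Achievable: 6 of them at 99 and 11 at 100 total 1694.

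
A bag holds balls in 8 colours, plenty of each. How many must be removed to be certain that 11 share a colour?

81

You could draw 10 of every colour without reaching 11 of any — 80 in all.
One more forces 11 of some colour, so 80 + 1 = 81.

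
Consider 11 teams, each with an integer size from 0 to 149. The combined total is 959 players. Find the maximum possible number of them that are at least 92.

If k of the values are ≥ 92, the total is ≥ 92k + 0(11 − k).
Setting 92k + 0(11 − k) ≤ 959 gives 92k ≤ 959, so k ≤ 10.
k = 10 is achieved by 10 values at 92 and 1 at 0, total 920; add 39 to one value (staying below 92) to reach 959.

10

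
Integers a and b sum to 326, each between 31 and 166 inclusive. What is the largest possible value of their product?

For a fixed sum, the product ab is largest when a and b are as close as possible.
Taking a = 163 and b = 163 (both in [31, 166]) gives ab = 26569.

26569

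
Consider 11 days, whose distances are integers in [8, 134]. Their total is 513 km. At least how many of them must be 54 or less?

Each value above 54 is at least 55, contributing at least 55 − 8 = 47 above the floor 8.
The sum exceeds the floor total 88 by 425, so at most ⌊425/47⌋ = 9 exceed 54, and at least 2 are ≤ 54.
Exactly 2 works: 2 values at 8 and 9 at 55 total 511; raise one of the low values by 2 (still ≤ 54) to hit 513.

2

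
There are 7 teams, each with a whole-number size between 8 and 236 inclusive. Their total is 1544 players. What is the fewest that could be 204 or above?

4

Suppose at most 7 − j of them reach 204; then j values are ≤ 203 and the rest ≤ 236.
The total is then ≤ 203·j + 236·(7 − j) = 1652 − 33j. For this to be ≥ 1544 we need j ≤ 3, so at least 7 − 3 = 4 must reach 204.
Exactly 4 works: 4 values at 236 and 3 at 203 total 1553; lower one of the high values by 9 (still ≥ 204) to hit 1544.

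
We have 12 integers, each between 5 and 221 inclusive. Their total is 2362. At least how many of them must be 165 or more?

Each value short of 165 is at most 164, costing at least 221 − 164 = 57 against the maximum total of 2652.
We can afford to lose at most 2652 − 2362 = 290, so at most ⌊290/57⌋ = 5 fall short, and at least 7 are ≥ 165.
Exactly 7 works: 7 values at 221 and 5 at 164 total 2367; lower one of the high values by 5 (still ≥ 165) to hit 2362.

7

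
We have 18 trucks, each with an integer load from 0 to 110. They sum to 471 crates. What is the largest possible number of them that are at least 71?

6

With k values at 71 or above and the rest at least 0, the sum is at least 0 + 71k.
Since the sum is 471, we need 71k ≤ 471, i.e. k ≤ 6.
k = 6 is achieved by 6 values at 71 and 12 at 0, total 426; add 45 to one value (staying below 71) to reach 471.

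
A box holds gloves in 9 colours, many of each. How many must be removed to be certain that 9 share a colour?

73

You could draw 8 of every colour without reaching 9 of any — 72 in all.
One more forces 9 of some colour, so 72 + 1 = 73.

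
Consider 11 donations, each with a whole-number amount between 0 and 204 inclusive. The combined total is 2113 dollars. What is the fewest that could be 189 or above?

Suppose at most 11 − j of them reach 189; then j values are ≤ 188 and the rest ≤ 204.
The total is then ≤ 188·j + 204·(11 − j) = 2244 − 16j. For this to be ≥ 2113 we need j ≤ 8, so at least 11 − 8 = 3 must reach 189.
Exactly 3 works: 3 values at 204 and 8 at 188 total 2116; lower one of the high values by 3 (still ≥ 189) to hit 2113.

3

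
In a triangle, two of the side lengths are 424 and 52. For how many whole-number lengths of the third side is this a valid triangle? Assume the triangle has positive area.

103

The triangle inequality gives |424 − 52| < c < 424 + 52, i.e. 372 < c < 476.
So c can be any integer from 373 to 475: 103 values.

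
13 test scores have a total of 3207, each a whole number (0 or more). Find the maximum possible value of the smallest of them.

The average is 3207/13 < 247, so some value is ≤ 246.
Achievable: 4 of them at 246 and 9 at 247 total 3207.

246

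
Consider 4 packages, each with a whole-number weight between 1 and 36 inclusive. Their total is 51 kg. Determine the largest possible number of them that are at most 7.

3

Suppose k of them are at most 7. Those contribute at most 7 each and the rest at most 36 each.
So the total is at most 7k + 36(4 − k) = 144 − 29k. This must still be ≥ 51, so k ≤ 3.
k = 3 is achieved by 3 values at 7 and 1 at 36, total 57; lower one of the 36's by 6 (still > 7) to reach 51.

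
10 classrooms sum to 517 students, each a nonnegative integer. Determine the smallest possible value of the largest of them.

52

The average is 517/10 > 51, so not all 10 can be 51 or less; the largest is ≥ 52.
Taking 3 copies of 51 and 7 copies of 52 gives exactly 517, so 52 is attained.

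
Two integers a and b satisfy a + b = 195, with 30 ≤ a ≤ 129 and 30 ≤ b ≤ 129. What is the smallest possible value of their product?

For a fixed sum, ab is smallest when a and b are as far apart as possible.
At the endpoint a = 66, b = 195 − 66 = 129, so ab = 66 × 129 = 8514.

8514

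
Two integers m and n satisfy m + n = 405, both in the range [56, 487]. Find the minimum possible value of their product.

For a fixed sum, mn is smallest when m and n are as far apart as possible.
The extreme feasible split is m = 56, n = 349, giving mn = 19544.

19544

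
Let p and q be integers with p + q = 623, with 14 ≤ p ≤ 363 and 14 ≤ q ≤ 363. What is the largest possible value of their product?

97032

pq = p(623 − p) is maximized when p is as near 623/2 as the bounds allow.
Taking p = 311 and q = 312 (both in [14, 363]) gives pq = 97032.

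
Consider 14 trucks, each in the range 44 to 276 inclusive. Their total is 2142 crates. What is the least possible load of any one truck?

44

To make one truck as small as possible, make the other 13 as large as possible.
The other 13 can take up 13 × 276 = 3588 ≥ 2142 − 44, so one truck can sit at its floor of 44.
Achievable: one at 44 and the other 13 totalling 2098, which fits since 13 × 44 ≤ 2098 ≤ 13 × 276.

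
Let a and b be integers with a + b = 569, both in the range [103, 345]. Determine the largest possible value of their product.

With a + b fixed, ab peaks when the two are closest together.
Taking a = 284 and b = 285 (both in [103, 345]) gives ab = 80940.

80940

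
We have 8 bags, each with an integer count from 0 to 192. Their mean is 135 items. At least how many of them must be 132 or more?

The total is 8 × 135 = 1080.
Suppose at most 8 − j of them reach 132; then j values are ≤ 131 and the rest ≤ 192.
The total is then ≤ 131·j + 192·(8 − j) = 1536 − 61j. For this to be ≥ 1080 we need j ≤ 7, so at least 8 − 7 = 1 must reach 132.
Exactly 1 works: 1 value at 192 and 7 at 131 total 1109; lower one of the high values by 29 (still ≥ 132) to hit 1080.

1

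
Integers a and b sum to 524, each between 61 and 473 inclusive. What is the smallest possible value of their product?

ab = a(524 − a) is concave in a, so over [61, 463] it is minimized at an endpoint.
At the endpoint a = 61, b = 524 − 61 = 463, so ab = 61 × 463 = 28243.

28243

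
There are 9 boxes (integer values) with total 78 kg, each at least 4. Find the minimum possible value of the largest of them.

9

The 9 values sum to 78, so their maximum is at least ⌈78/9⌉ = 9.
Achievable: 6 of them at 9 and 3 at 8 total 78.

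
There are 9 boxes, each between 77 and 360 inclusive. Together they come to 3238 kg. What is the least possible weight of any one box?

358

To make one box as small as possible, make the other 8 as large as possible.
The other 8 contribute at most 8 × 360 = 2880, leaving at least 3238 − 2880 = 358.
Since 358 ≥ 77, this is achievable: one at 358 and 8 at 360.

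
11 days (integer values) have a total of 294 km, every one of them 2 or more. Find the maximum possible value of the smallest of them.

If every one of the 11 were at least 27, the total would be at least 11 × 27 = 297 > 294.
Taking 3 copies of 26 and 8 copies of 27 gives exactly 294, so 26 is attained.

26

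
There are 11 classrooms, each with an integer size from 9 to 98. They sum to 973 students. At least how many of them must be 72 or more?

8

Suppose at most 11 − j of them reach 72; then j values are ≤ 71 and the rest ≤ 98.
The total is then ≤ 71·j + 98·(11 − j) = 1078 − 27j. For this to be ≥ 973 we need j ≤ 3, so at least 11 − 3 = 8 must reach 72.
Exactly 8 works: 8 values at 98 and 3 at 71 total 997; lower one of the high values by 24 (still ≥ 72) to hit 973.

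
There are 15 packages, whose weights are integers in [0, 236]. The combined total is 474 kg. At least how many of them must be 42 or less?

4

If only k of them are at most 42, the other 15 − k are at least 43, so the total is at least (15 − k)·43 + k·0.
This is ≤ 474, so (15 − k)·43 + 0k ≤ 474, which gives k ≥ 4.
Exactly 4 works: 4 values at 0 and 11 at 43 total 473; raise one of the low values by 1 (still ≤ 42) to hit 474.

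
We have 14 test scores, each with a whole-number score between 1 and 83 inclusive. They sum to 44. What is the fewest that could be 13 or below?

Each value above 13 is at least 14, contributing at least 14 − 1 = 13 above the floor 1.
The sum exceeds the floor total 14 by 30, so at most ⌊30/13⌋ = 2 exceed 13, and at least 12 are ≤ 13.
Exactly 12 works: 12 values at 1 and 2 at 14 total 40; raise one of the low values by 4 (still ≤ 13) to hit 44.

12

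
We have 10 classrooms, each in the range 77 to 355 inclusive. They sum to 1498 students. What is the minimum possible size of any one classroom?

Minimizing one value means maximizing the remaining 9.
The other 9 can take up 9 × 355 = 3195 ≥ 1498 − 77, so one classroom can sit at its floor of 77.
Achievable: one at 77 and the other 9 totalling 1421, which fits since 9 × 77 ≤ 1421 ≤ 9 × 355.

77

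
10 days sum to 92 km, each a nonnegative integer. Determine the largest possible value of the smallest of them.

If every one of the 10 were at least 10, the total would be at least 10 × 10 = 100 > 92.
Taking 8 copies of 9 and 2 copies of 10 gives exactly 92, so 9 is attained.

9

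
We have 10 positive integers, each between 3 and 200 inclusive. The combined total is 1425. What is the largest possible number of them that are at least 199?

With k values at 199 or above and the rest at least 3, the sum is at least 30 + 196k.
Since the sum is 1425, we need 196k ≤ 1395, i.e. k ≤ 7.
k = 7 is achieved by 7 values at 199 and 3 at 3, total 1402; add 23 to one value (staying below 199) to reach 1425.

7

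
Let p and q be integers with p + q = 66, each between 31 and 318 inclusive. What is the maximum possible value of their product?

pq = p(66 − p) is maximized when p is as near 66/2 as the bounds allow.
Taking p = 33 and q = 33 (both in [31, 318]) gives pq = 1089.

1089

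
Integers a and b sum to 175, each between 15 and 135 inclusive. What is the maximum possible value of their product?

7656

For a fixed sum, the product ab is largest when a and b are as close as possible.
Taking a = 87 and b = 88 (both in [15, 135]) gives ab = 7656.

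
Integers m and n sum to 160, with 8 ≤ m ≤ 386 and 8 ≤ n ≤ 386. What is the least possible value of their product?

1216

Since m + n is fixed, pushing one of them to its bound minimizes the product.
At the endpoint m = 8, n = 160 − 8 = 152, so mn = 8 × 152 = 1216.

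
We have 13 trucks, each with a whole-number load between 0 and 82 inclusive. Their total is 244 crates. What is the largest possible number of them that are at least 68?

3

Suppose k of them are at least 68. Those contribute at least 68 each and the other 13 − k at least 0 each.
So the total is at least 68k + 0(13 − k) = 0 + 68k. This must be ≤ 244, giving k ≤ 3.
k = 3 is achieved by 3 values at 68 and 10 at 0, total 204; add 40 to one value (staying below 68) to reach 244.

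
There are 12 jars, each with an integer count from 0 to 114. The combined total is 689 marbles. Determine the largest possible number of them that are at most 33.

Suppose k of them are at most 33. Those contribute at most 33 each and the rest at most 114 each.
So the total is at most 33k + 114(12 − k) = 1368 − 81k. This must still be ≥ 689, so k ≤ 8.
k = 8 is achieved by 8 values at 33 and 4 at 114, total 720; lower one of the 114's by 31 (still > 33) to reach 689.

8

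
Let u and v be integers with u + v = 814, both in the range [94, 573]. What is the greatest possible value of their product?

165649

With u + v fixed, uv peaks when the two are closest together.
Taking u = 407 and v = 407 (both in [94, 573]) gives uv = 165649.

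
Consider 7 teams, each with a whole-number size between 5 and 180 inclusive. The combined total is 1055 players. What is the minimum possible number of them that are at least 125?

Each value short of 125 is at most 124, costing at least 180 − 124 = 56 against the maximum total of 1260.
We can afford to lose at most 1260 − 1055 = 205, so at most ⌊205/56⌋ = 3 fall short, and at least 4 are ≥ 125.
Exactly 4 works: 4 values at 180 and 3 at 124 total 1092; lower one of the high values by 37 (still ≥ 125) to hit 1055.

4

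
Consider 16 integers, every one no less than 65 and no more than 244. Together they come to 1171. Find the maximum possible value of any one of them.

Maximizing one value means minimizing the remaining 15.
The other 15 contribute at least 15 × 65 = 975, leaving at most 1171 − 975 = 196.
Since 196 ≤ 244, this is achievable: one at 196 and 15 at 65.

196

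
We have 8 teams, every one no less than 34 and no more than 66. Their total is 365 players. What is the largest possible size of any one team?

66

To make one team as large as possible, make the other 7 as small as possible.
The other 7 contribute at least 7 × 34 = 238, leaving at most 365 − 238 = 127.
But each team is capped at 66, so the maximum is 66.
Achievable: one at 66 and the other 7 totalling 299, which fits since 7 × 34 ≤ 299 ≤ 7 × 66.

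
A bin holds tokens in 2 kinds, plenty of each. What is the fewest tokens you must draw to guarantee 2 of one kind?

In the worst case you draw 1 of each of the 2 kinds: 2 × 1 = 2.
One more forces 2 of some kind, so 2 + 1 = 3.

3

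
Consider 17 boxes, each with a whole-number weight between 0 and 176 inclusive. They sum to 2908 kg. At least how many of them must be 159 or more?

13

Each value short of 159 is at most 158, costing at least 176 − 158 = 18 against the maximum total of 2992.
We can afford to lose at most 2992 − 2908 = 84, so at most ⌊84/18⌋ = 4 fall short, and at least 13 are ≥ 159.
Exactly 13 works: 13 values at 176 and 4 at 158 total 2920; lower one of the high values by 12 (still ≥ 159) to hit 2908.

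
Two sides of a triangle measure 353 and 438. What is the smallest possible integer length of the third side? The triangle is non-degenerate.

86

The third side must exceed |353 − 438| = 85.
The smallest integer above 85 is 86.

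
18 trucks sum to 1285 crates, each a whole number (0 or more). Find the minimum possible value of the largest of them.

The 18 values sum to 1285, so their maximum is at least ⌈1285/18⌉ = 72.
Achievable: 7 of them at 72 and 11 at 71 total 1285.

72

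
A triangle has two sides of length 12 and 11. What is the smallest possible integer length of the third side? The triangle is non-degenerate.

2

The third side must exceed |12 − 11| = 1.
The smallest integer above 1 is 2.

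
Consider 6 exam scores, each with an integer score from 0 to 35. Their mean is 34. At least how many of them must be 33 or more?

4

The total is 6 × 34 = 204.
Suppose at most 6 − j of them reach 33; then j values are ≤ 32 and the rest ≤ 35.
The total is then ≤ 32·j + 35·(6 − j) = 210 − 3j. For this to be ≥ 204 we need j ≤ 2, so at least 6 − 2 = 4 must reach 33.
Exactly 4 works: 4 values at 35 and 2 at 32 total 204.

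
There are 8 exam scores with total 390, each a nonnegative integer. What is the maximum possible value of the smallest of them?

The 8 values sum to 390, so their minimum is at most ⌊390/8⌋ = 48.
Equality holds with 2 values of 48 and 6 values of 49.

48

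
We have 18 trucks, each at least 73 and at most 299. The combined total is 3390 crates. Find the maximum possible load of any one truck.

299

To make one truck as large as possible, make the other 17 as small as possible.
The other 17 contribute at least 17 × 73 = 1241, leaving at most 3390 − 1241 = 2149.
But each truck is capped at 299, so the maximum is 299.
Achievable: one at 299 and the other 17 totalling 3091, which fits since 17 × 73 ≤ 3091 ≤ 17 × 299.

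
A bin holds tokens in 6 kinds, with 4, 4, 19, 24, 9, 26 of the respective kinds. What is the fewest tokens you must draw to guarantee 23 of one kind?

81

In the worst case you take as many as possible of each kind without reaching 23: 4 + 4 + 19 + 22 + 9 + 22 = 80.
The next one must give 23 of some kind, so 80 + 1 = 81.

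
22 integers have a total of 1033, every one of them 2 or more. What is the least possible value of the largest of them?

47

The average is 1033/22 > 46, so not all 22 can be 46 or less; the largest is ≥ 47.
Taking 1 copy of 46 and 21 copies of 47 gives exactly 1033, so 47 is attained.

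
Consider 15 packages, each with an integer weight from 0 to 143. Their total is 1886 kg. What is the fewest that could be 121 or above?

4

Each value short of 121 is at most 120, costing at least 143 − 120 = 23 against the maximum total of 2145.
We can afford to lose at most 2145 − 1886 = 259, so at most ⌊259/23⌋ = 11 fall short, and at least 4 are ≥ 121.
Exactly 4 works: 4 values at 143 and 11 at 120 total 1892; lower one of the high values by 6 (still ≥ 121) to hit 1886.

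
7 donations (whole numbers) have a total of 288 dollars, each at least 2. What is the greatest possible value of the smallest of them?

41

The average is 288/7 < 42, so some value is ≤ 41.
Achievable: 6 of them at 41 and 1 at 42 total 288.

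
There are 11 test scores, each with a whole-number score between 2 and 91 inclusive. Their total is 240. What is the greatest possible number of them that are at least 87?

2

If k of the values are ≥ 87, the total is ≥ 87k + 2(11 − k).
Setting 87k + 2(11 − k) ≤ 240 gives 85k ≤ 218, so k ≤ 2.
k = 2 is achieved by 2 values at 87 and 9 at 2, total 192; add 48 to one value (staying below 87) to reach 240.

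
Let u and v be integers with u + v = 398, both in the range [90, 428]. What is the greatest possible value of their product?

uv = u(398 − u) is maximized when u is as near 398/2 as the bounds allow.
Taking u = 199 and v = 199 (both in [90, 428]) gives uv = 39601.

39601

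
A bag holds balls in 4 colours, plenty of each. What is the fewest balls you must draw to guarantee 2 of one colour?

5

In the worst case you draw 1 of each of the 4 colours: 4 × 1 = 4.
One more forces 2 of some colour, so 4 + 1 = 5.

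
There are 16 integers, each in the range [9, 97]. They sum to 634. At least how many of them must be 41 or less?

2

Each value above 41 is at least 42, contributing at least 42 − 9 = 33 above the floor 9.
The sum exceeds the floor total 144 by 490, so at most ⌊490/33⌋ = 14 exceed 41, and at least 2 are ≤ 41.
Exactly 2 works: 2 values at 9 and 14 at 42 total 606; raise one of the low values by 28 (still ≤ 41) to hit 634.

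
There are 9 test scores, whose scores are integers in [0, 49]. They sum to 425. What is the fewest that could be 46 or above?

5

If only k of them are at least 46, the other 9 − k are at most 45, so the total is at most k·49 + (9 − k)·45.
This must reach 425, so k·49 + (9 − k)·45 ≥ 425, giving k ≥ 5.
Exactly 5 works: 5 values at 49 and 4 at 45 total 425.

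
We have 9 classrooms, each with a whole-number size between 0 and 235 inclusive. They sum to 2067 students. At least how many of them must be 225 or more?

5

Suppose at most 9 − j of them reach 225; then j values are ≤ 224 and the rest ≤ 235.
The total is then ≤ 224·j + 235·(9 − j) = 2115 − 11j. For this to be ≥ 2067 we need j ≤ 4, so at least 9 − 4 = 5 must reach 225.
Exactly 5 works: 5 values at 235 and 4 at 224 total 2071; lower one of the high values by 4 (still ≥ 225) to hit 2067.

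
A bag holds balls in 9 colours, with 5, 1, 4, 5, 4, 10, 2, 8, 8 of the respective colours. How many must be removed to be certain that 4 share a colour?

In the worst case you take as many as possible of each colour without reaching 4: 3 + 1 + 3 + 3 + 3 + 3 + 2 + 3 + 3 = 24.
The next one must give 4 of some colour, so 24 + 1 = 25.

25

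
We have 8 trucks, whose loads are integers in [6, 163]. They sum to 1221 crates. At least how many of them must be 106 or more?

Each value short of 106 is at most 105, costing at least 163 − 105 = 58 against the maximum total of 1304.
We can afford to lose at most 1304 − 1221 = 83, so at most ⌊83/58⌋ = 1 fall short, and at least 7 are ≥ 106.
Exactly 7 works: 7 values at 163 and 1 at 105 total 1246; lower one of the high values by 25 (still ≥ 106) to hit 1221.

7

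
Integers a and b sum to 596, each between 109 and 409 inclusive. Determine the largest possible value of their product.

ab = a(596 − a) is maximized when a is as near 596/2 as the bounds allow.
Taking a = 298 and b = 298 (both in [109, 409]) gives ab = 88804.

88804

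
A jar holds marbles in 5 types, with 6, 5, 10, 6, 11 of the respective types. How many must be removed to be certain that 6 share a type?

26

In the worst case you take as many as possible of each type without reaching 6: 5 + 5 + 5 + 5 + 5 = 25.
The next one must give 6 of some type, so 25 + 1 = 26.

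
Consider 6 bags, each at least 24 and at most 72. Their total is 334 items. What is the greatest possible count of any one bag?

72

Maximizing one value means minimizing the remaining 5.
The other 5 contribute at least 5 × 24 = 120, leaving at most 334 − 120 = 214.
But each bag is capped at 72, so the maximum is 72.
Achievable: one at 72 and the other 5 totalling 262, which fits since 5 × 24 ≤ 262 ≤ 5 × 72.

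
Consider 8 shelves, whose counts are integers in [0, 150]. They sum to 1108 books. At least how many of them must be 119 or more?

Suppose at most 8 − j of them reach 119; then j values are ≤ 118 and the rest ≤ 150.
The total is then ≤ 118·j + 150·(8 − j) = 1200 − 32j. For this to be ≥ 1108 we need j ≤ 2, so at least 8 − 2 = 6 must reach 119.
Exactly 6 works: 6 values at 150 and 2 at 118 total 1136; lower one of the high values by 28 (still ≥ 119) to hit 1108.

6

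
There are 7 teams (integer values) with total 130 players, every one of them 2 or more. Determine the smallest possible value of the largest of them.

19

The average is 130/7 > 18, so not all 7 can be 18 or less; the largest is ≥ 19.
Achievable: 4 of them at 19 and 3 at 18 total 130.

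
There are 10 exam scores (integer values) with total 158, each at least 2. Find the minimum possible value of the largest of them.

16

If every one of the 10 were at most 15, the total would be at most 10 × 15 = 150 < 158.
Achievable: 8 of them at 16 and 2 at 15 total 158.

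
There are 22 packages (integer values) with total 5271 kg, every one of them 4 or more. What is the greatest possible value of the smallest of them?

239

The average is 5271/22 < 240, so some value is ≤ 239.
Achievable: 9 of them at 239 and 13 at 240 total 5271.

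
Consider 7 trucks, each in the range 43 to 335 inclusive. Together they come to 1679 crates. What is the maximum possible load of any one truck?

335

Maximizing one value means minimizing the remaining 6.
The other 6 contribute at least 6 × 43 = 258, leaving at most 1679 − 258 = 1421.
But each truck is capped at 335, so the maximum is 335.
Achievable: one at 335 and the other 6 totalling 1344, which fits since 6 × 43 ≤ 1344 ≤ 6 × 335.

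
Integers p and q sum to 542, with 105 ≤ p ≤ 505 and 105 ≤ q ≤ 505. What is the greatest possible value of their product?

73441

For a fixed sum, the product pq is largest when p and q are as close as possible.
Taking p = 271 and q = 271 (both in [105, 505]) gives pq = 73441.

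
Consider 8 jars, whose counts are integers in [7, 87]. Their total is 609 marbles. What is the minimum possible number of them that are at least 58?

Each value short of 58 is at most 57, costing at least 87 − 57 = 30 against the maximum total of 696.
We can afford to lose at most 696 − 609 = 87, so at most ⌊87/30⌋ = 2 fall short, and at least 6 are ≥ 58.
Exactly 6 works: 6 values at 87 and 2 at 57 total 636; lower one of the high values by 27 (still ≥ 58) to hit 609.

6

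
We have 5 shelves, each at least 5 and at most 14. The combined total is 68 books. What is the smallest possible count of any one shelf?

Minimizing one value means maximizing the remaining 4.
The other 4 contribute at most 4 × 14 = 56, leaving at least 68 − 56 = 12.
Since 12 ≥ 5, this is achievable: one at 12 and 4 at 14.

12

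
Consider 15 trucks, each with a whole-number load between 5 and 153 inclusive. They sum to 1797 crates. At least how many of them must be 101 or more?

Each value short of 101 is at most 100, costing at least 153 − 100 = 53 against the maximum total of 2295.
We can afford to lose at most 2295 − 1797 = 498, so at most ⌊498/53⌋ = 9 fall short, and at least 6 are ≥ 101.
Exactly 6 works: 6 values at 153 and 9 at 100 total 1818; lower one of the high values by 21 (still ≥ 101) to hit 1797.

6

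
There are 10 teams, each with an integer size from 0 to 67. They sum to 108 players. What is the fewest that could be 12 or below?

Each value above 12 is at least 13, contributing at least 13 − 0 = 13 above the floor 0.
The sum exceeds the floor total 0 by 108, so at most ⌊108/13⌋ = 8 exceed 12, and at least 2 are ≤ 12.
Exactly 2 works: 2 values at 0 and 8 at 13 total 104; raise one of the low values by 4 (still ≤ 12) to hit 108.

2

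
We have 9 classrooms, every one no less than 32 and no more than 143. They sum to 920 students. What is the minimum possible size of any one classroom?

32

To make one classroom as small as possible, make the other 8 as large as possible.
The other 8 can take up 8 × 143 = 1144 ≥ 920 − 32, so one classroom can sit at its floor of 32.
Achievable: one at 32 and the other 8 totalling 888, which fits since 8 × 32 ≤ 888 ≤ 8 × 143.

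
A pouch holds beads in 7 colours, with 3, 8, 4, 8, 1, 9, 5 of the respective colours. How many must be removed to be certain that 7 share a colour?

32

In the worst case you take as many as possible of each colour without reaching 7: 3 + 6 + 4 + 6 + 1 + 6 + 5 = 31.
The next one must give 7 of some colour, so 31 + 1 = 32.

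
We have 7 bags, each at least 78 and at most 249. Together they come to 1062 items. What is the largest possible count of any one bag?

Maximizing one value means minimizing the remaining 6.
The other 6 contribute at least 6 × 78 = 468, leaving at most 1062 − 468 = 594.
But each bag is capped at 249, so the maximum is 249.
Achievable: one at 249 and the other 6 totalling 813, which fits since 6 × 78 ≤ 813 ≤ 6 × 249.

249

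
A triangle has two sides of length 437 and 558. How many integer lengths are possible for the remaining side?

873

The triangle inequality gives |437 − 558| < c < 437 + 558, i.e. 121 < c < 995.
So c can be any integer from 122 to 994: 873 values.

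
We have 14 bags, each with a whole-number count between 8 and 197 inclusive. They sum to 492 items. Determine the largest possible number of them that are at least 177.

2

Suppose k of them are at least 177. Those contribute at least 177 each and the other 14 − k at least 8 each.
So the total is at least 177k + 8(14 − k) = 112 + 169k. This must be ≤ 492, giving k ≤ 2.
k = 2 is achieved by 2 values at 177 and 12 at 8, total 450; add 42 to one value (staying below 177) to reach 492.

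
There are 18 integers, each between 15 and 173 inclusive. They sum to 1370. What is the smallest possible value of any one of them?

Minimizing one value means maximizing the remaining 17.
The other 17 can take up 17 × 173 = 2941 ≥ 1370 − 15, so one integer can sit at its floor of 15.
Achievable: one at 15 and the other 17 totalling 1355, which fits since 17 × 15 ≤ 1355 ≤ 17 × 173.

15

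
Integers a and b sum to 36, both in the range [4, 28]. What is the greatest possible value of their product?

324

ab = a(36 − a) is maximized when a is as near 36/2 as the bounds allow.
Taking a = 18 and b = 18 (both in [4, 28]) gives ab = 324.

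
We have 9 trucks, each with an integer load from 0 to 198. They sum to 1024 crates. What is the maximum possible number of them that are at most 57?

Suppose k of them are at most 57. Those contribute at most 57 each and the rest at most 198 each.
So the total is at most 57k + 198(9 − k) = 1782 − 141k. This must still be ≥ 1024, so k ≤ 5.
k = 5 is achieved by 5 values at 57 and 4 at 198, total 1077; lower one of the 198's by 53 (still > 57) to reach 1024.

5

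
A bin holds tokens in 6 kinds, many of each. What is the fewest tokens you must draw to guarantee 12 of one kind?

67

You could draw 11 of every kind without reaching 12 of any — 66 in all.
One more forces 12 of some kind, so 66 + 1 = 67.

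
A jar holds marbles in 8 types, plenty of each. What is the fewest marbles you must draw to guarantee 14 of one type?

You could draw 13 of every type without reaching 14 of any — 104 in all.
One more forces 14 of some type, so 104 + 1 = 105.

105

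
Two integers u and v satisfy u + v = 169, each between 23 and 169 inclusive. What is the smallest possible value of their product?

For a fixed sum, uv is smallest when u and v are as far apart as possible.
The extreme feasible split is u = 23, v = 146, giving uv = 3358.

3358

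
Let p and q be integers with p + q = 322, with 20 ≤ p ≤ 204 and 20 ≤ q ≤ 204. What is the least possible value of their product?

24072

pq = p(322 − p) is concave in p, so over [118, 204] it is minimized at an endpoint.
The extreme feasible split is p = 118, q = 204, giving pq = 24072.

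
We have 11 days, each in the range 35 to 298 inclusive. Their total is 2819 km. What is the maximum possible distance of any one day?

Maximizing one value means minimizing the remaining 10.
The other 10 contribute at least 10 × 35 = 350, leaving at most 2819 − 350 = 2469.
But each day is capped at 298, so the maximum is 298.
Achievable: one at 298 and the other 10 totalling 2521, which fits since 10 × 35 ≤ 2521 ≤ 10 × 298.

298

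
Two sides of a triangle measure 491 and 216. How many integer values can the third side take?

The triangle inequality gives |491 − 216| < c < 491 + 216, i.e. 275 < c < 707.
So c can be any integer from 276 to 706: 431 values.

431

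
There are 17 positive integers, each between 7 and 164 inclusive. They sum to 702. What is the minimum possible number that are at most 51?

If only k of them are at most 51, the other 17 − k are at least 52, so the total is at least (17 − k)·52 + k·7.
This is ≤ 702, so (17 − k)·52 + 7k ≤ 702, which gives k ≥ 5.
Exactly 5 works: 5 values at 7 and 12 at 52 total 659; raise one of the low values by 43 (still ≤ 51) to hit 702.

5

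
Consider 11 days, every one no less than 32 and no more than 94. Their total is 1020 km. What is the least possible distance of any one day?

80

Minimizing one value means maximizing the remaining 10.
The other 10 contribute at most 10 × 94 = 940, leaving at least 1020 − 940 = 80.
Since 80 ≥ 32, this is achievable: one at 80 and 10 at 94.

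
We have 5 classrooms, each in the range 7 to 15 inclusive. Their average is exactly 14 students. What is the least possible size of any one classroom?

Minimizing one value means maximizing the remaining 4.
The total is 5 × 14 = 70.
The other 4 contribute at most 4 × 15 = 60, leaving at least 70 − 60 = 10.
Since 10 ≥ 7, this is achievable: one at 10 and 4 at 15.

10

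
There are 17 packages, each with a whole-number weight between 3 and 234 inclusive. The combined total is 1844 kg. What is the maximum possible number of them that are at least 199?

9

With k values at 199 or above and the rest at least 3, the sum is at least 51 + 196k.
Since the sum is 1844, we need 196k ≤ 1793, i.e. k ≤ 9.
k = 9 is achieved by 9 values at 199 and 8 at 3, total 1815; add 29 to one value (staying below 199) to reach 1844.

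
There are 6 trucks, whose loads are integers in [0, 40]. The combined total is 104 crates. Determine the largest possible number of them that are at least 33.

3

If k of the values are ≥ 33, the total is ≥ 33k + 0(6 − k).
Setting 33k + 0(6 − k) ≤ 104 gives 33k ≤ 104, so k ≤ 3.
k = 3 is achieved by 3 values at 33 and 3 at 0, total 99; add 5 to one value (staying below 33) to reach 104.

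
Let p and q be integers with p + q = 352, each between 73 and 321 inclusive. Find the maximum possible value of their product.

For a fixed sum, the product pq is largest when p and q are as close as possible.
Taking p = 176 and q = 176 (both in [73, 321]) gives pq = 30976.

30976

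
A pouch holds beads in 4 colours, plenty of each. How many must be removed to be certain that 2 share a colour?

You could draw 1 of every colour without reaching 2 of any — 4 in all.
One more forces 2 of some colour, so 4 + 1 = 5.

5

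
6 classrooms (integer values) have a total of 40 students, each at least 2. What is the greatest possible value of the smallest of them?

If every one of the 6 were at least 7, the total would be at least 6 × 7 = 42 > 40.
Taking 2 copies of 6 and 4 copies of 7 gives exactly 40, so 6 is attained.

6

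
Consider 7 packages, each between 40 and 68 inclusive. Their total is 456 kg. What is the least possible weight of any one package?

48

To make one package as small as possible, make the other 6 as large as possible.
The other 6 contribute at most 6 × 68 = 408, leaving at least 456 − 408 = 48.
Since 48 ≥ 40, this is achievable: one at 48 and 6 at 68.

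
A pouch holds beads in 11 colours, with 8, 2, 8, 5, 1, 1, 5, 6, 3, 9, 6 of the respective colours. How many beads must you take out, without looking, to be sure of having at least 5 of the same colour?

In the worst case you take as many as possible of each colour without reaching 5: 4 + 2 + 4 + 4 + 1 + 1 + 4 + 4 + 3 + 4 + 4 = 35.
The next one must give 5 of some colour, so 35 + 1 = 36.

36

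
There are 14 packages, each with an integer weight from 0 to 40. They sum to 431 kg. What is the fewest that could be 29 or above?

Each value short of 29 is at most 28, costing at least 40 − 28 = 12 against the maximum total of 560.
We can afford to lose at most 560 − 431 = 129, so at most ⌊129/12⌋ = 10 fall short, and at least 4 are ≥ 29.
Exactly 4 works: 4 values at 40 and 10 at 28 total 440; lower one of the high values by 9 (still ≥ 29) to hit 431.

4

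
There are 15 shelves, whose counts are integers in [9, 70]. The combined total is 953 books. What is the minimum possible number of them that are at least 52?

If only k of them are at least 52, the other 15 − k are at most 51, so the total is at most k·70 + (15 − k)·51.
This must reach 953, so k·70 + (15 − k)·51 ≥ 953, giving k ≥ 10.
Exactly 10 works: 10 values at 70 and 5 at 51 total 955; lower one of the high values by 2 (still ≥ 52) to hit 953.

10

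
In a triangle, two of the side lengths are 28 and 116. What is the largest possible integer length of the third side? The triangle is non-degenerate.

143

The third side must be less than 28 + 116 = 144.
The largest integer below 144 is 143.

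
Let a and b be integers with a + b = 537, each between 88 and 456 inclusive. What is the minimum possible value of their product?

39512

For a fixed sum, ab is smallest when a and b are as far apart as possible.
The extreme feasible split is a = 88, b = 449, giving ab = 39512.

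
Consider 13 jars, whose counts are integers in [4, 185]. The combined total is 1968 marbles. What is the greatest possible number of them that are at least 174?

11

If k of the values are ≥ 174, the total is ≥ 174k + 4(13 − k).
Setting 174k + 4(13 − k) ≤ 1968 gives 170k ≤ 1916, so k ≤ 11.
k = 11 is achieved by 11 values at 174 and 2 at 4, total 1922; add 46 to one value (staying below 174) to reach 1968.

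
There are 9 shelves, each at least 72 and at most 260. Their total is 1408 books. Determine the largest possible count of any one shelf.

260

Maximizing one value means minimizing the remaining 8.
The other 8 contribute at least 8 × 72 = 576, leaving at most 1408 − 576 = 832.
But each shelf is capped at 260, so the maximum is 260.
Achievable: one at 260 and the other 8 totalling 1148, which fits since 8 × 72 ≤ 1148 ≤ 8 × 260.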